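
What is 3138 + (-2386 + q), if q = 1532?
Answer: 2284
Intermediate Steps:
3138 + (-2386 + q) = 3138 + (-2386 + 1532) = 3138 - 854 = 2284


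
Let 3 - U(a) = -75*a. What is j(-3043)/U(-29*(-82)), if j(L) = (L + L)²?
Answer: 37039396/178353 ≈ 207.67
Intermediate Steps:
j(L) = 4*L² (j(L) = (2*L)² = 4*L²)
U(a) = 3 + 75*a (U(a) = 3 - (-75)*a = 3 + 75*a)
j(-3043)/U(-29*(-82)) = (4*(-3043)²)/(3 + 75*(-29*(-82))) = (4*9259849)/(3 + 75*2378) = 37039396/(3 + 178350) = 37039396/178353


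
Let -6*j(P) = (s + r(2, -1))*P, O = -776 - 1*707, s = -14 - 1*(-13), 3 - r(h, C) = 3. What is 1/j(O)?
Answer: -6/1483 ≈ -0.0040459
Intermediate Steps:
r(h, C) = 0 (r(h, C) = 3 - 1*3 = 3 - 3 = 0)
s = -1 (s = -14 + 13 = -1)
O = -1483 (O = -776 - 707 = -1483)
j(P) = P/6 (j(P) = -(-1 + 0)*P/6 = -(-1)*P/6 = P/6)
1/j(O) = 1/((⅙)*(-1483)) = 1/(-1483/6) = -6/1483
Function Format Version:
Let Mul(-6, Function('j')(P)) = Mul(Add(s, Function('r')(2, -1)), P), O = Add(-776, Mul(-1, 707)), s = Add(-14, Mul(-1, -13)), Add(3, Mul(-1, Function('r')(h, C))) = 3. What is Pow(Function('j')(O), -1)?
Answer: Rational(-6, 1483) ≈ -0.0040459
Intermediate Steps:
Function('r')(h, C) = 0 (Function('r')(h, C) = Add(3, Mul(-1, 3)) = Add(3, -3) = 0)
s = -1 (s = Add(-14, 13) = -1)
O = -1483 (O = Add(-776, -707) = -1483)
Function('j')(P) = Mul(Rational(1, 6), P) (Function('j')(P) = Mul(Rational(-1, 6), Mul(Add(-1, 0), P)) = Mul(Rational(-1, 6), Mul(-1, P)) = Mul(Rational(1, 6), P))
Pow(Function('j')(O), -1) = Pow(Mul(Rational(1, 6), -1483), -1) = Pow(Rational(-1483, 6), -1) = Rational(-6, 1483)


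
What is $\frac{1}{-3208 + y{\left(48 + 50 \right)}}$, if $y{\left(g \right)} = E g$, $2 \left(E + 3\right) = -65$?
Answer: $- \frac{1}{6687} \approx -0.00014954$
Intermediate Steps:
$E = - \frac{71}{2}$ ($E = -3 + \frac{1}{2} \left(-65\right) = -3 - \frac{65}{2} = - \frac{71}{2} \approx -35.5$)
$y{\left(g \right)} = - \frac{71 g}{2}$
$\frac{1}{-3208 + y{\left(48 + 50 \right)}} = \frac{1}{-3208 - \frac{71 \left(48 + 50\right)}{2}} = \frac{1}{-3208 - 3479} = \frac{1}{-6687} = - \frac{1}{6687}$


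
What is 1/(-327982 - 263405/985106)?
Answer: -985106/323097299497 ≈ -3.0489e-6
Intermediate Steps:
1/(-327982 - 263405/985106) = 1/(-323097299497/985106) = -985106/323097299497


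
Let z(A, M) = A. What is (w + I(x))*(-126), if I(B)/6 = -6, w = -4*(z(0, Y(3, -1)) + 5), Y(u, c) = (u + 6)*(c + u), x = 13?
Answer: 7056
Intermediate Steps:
Y(u, c) = (6 + u)*(c + u)
w = -20 (w = -4*(0 + 5) = -4*5 = -20)
I(B) = -36 (I(B) = 6*(-6) = -36)
(w + I(x))*(-126) = (-20 - 36)*(-126) = -56*(-126) = 7056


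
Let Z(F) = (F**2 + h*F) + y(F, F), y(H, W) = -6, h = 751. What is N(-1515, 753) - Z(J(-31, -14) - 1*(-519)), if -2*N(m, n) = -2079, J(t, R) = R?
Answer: -1266469/2 ≈ -6.3323e+5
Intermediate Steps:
N(m, n) = 2079/2 (N(m, n) = -1/2*(-2079) = 2079/2)
Z(F) = -6 + F**2 + 751*F (Z(F) = (F**2 + 751*F) - 6 = -6 + F**2 + 751*F)
N(-1515, 753) - Z(J(-31, -14) - 1*(-519)) = 2079/2 - (-6 + (-14 - 1*(-519))**2 + 751*(-14 - 1*(-519))) = 2079/2 - (-6 + (-14 + 519)**2 + 751*(-14 + 519)) = 2079/2 - (-6 + 505**2 + 751*505) = 2079/2 - (-6 + 255025 + 379255) = 2079/2 - 1*634274 = 2079/2 - 634274 = -1266469/2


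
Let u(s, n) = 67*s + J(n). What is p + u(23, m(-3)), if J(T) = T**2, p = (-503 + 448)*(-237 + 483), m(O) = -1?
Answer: -11988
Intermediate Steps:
p = -13530 (p = -55*246 = -13530)
u(s, n) = n**2 + 67*s (u(s, n) = 67*s + n**2 = n**2 + 67*s)
p + u(23, m(-3)) = -13530 + ((-1)**2 + 67*23) = -13530 + (1 + 1541) = -13530 + 1542 = -11988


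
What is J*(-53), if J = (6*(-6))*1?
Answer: 1908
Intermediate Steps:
J = -36 (J = -36*1 = -36)
J*(-53) = -36*(-53) = 1908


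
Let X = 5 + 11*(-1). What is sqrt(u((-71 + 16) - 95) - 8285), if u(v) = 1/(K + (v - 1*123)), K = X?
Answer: 2*I*sqrt(17914249)/93 ≈ 91.022*I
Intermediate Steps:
X = -6 (X = 5 - 11 = -6)
K = -6
u(v) = 1/(-129 + v) (u(v) = 1/(-6 + (v - 1*123)) = 1/(-6 + (v - 123)) = 1/(-6 + (-123 + v)) = 1/(-129 + v))
sqrt(u((-71 + 16) - 95) - 8285) = sqrt(1/(-129 + ((-71 + 16) - 95)) - 8285) = sqrt(1/(-129 + (-55 - 95)) - 8285) = sqrt(1/(-129 - 150) - 8285) = sqrt(1/(-279) - 8285) = sqrt(-1/279 - 8285) = sqrt(-2311516/279) = 2*I*sqrt(17914249)/93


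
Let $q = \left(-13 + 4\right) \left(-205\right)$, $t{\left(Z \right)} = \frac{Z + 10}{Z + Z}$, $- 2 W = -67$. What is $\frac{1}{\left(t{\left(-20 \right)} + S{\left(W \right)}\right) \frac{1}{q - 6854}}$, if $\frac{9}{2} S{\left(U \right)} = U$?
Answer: $- \frac{180324}{277} \approx -650.99$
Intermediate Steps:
$W = \frac{67}{2}$ ($W = \left(- \frac{1}{2}\right) \left(-67\right) = \frac{67}{2} \approx 33.5$)
$S{\left(U \right)} = \frac{2 U}{9}$
$t{\left(Z \right)} = \frac{10 + Z}{2 Z}$
$q = 1845$ ($q = \left(-9\right) \left(-205\right) = 1845$)
$\frac{1}{\left(t{\left(-20 \right)} + S{\left(W \right)}\right) \frac{1}{q - 6854}} = \frac{1}{\left(\frac{10 - 20}{2 \left(-20\right)} + \frac{2}{9} \cdot \frac{67}{2}\right) \frac{1}{1845 - 6854}} = \frac{1}{\left(\frac{1}{2} \left(- \frac{1}{20}\right) \left(-10\right) + \frac{67}{9}\right) \frac{1}{-5009}} = \frac{1}{\left(\frac{1}{4} + \frac{67}{9}\right) \left(- \frac{1}{5009}\right)} = \frac{1}{\frac{277}{36} \left(- \frac{1}{5009}\right)} = \frac{1}{- \frac{277}{180324}} = - \frac{180324}{277}$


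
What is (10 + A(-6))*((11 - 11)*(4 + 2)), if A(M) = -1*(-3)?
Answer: 0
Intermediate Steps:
A(M) = 3
(10 + A(-6))*((11 - 11)*(4 + 2)) = (10 + 3)*((11 - 11)*(4 + 2)) = 13*(0*6) = 13*0 = 0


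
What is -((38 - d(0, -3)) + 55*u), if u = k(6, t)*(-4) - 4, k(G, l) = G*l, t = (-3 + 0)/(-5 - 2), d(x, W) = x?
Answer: 5234/7 ≈ 747.71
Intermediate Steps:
t = 3/7 (t = -3/(-7) = -3*(-⅐) = 3/7 ≈ 0.42857)
u = -100/7 (u = (6*(3/7))*(-4) - 4 = (18/7)*(-4) - 4 = -72/7 - 4 = -100/7 ≈ -14.286)
-((38 - d(0, -3)) + 55*u) = -((38 - 1*0) + 55*(-100/7)) = -((38 + 0) - 5500/7) = -(38 - 5500/7) = -1*(-5234/7) = 5234/7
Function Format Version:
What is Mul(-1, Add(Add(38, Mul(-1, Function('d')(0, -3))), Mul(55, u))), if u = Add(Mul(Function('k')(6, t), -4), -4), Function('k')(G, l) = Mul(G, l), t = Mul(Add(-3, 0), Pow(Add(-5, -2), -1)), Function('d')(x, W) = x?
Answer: Rational(5234, 7) ≈ 747.71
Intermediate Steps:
t = Rational(3, 7) (t = Mul(-3, Pow(-7, -1)) = Mul(-3, Rational(-1, 7)) = Rational(3, 7) ≈ 0.42857)
u = Rational(-100, 7) (u = Add(Mul(Mul(6, Rational(3, 7)), -4), -4) = Add(Mul(Rational(18, 7), -4), -4) = Add(Rational(-72, 7), -4) = Rational(-100, 7) ≈ -14.286)
Mul(-1, Add(Add(38, Mul(-1, Function('d')(0, -3))), Mul(55, u))) = Mul(-1, Add(Add(38, Mul(-1, 0)), Mul(55, Rational(-100, 7)))) = Mul(-1, Add(Add(38, 0), Rational(-5500, 7))) = Mul(-1, Add(38, Rational(-5500, 7))) = Mul(-1, Rational(-5234, 7)) = Rational(5234, 7)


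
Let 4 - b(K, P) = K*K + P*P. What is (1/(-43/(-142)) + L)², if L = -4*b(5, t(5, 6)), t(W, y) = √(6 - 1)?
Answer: 21288996/1849 ≈ 11514.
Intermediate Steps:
t(W, y) = √5
b(K, P) = 4 - K² - P² (b(K, P) = 4 - (K*K + P*P) = 4 - (K² + P²) = 4 + (-K² - P²) = 4 - K² - P²)
L = 104 (L = -4*(4 - 1*5² - (√5)²) = -4*(4 - 1*25 - 1*5) = -4*(4 - 25 - 5) = -4*(-26) = 104)
(1/(-43/(-142)) + L)² = (1/(-43/(-142)) + 104)² = (1/(-43*(-1/142)) + 104)² = (1/(43/142) + 104)² = (142/43 + 104)² = (4614/43)² = 21288996/1849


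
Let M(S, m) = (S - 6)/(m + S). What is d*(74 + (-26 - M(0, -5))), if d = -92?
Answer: -21528/5 ≈ -4305.6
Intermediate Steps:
M(S, m) = (-6 + S)/(S + m)
d*(74 + (-26 - M(0, -5))) = -92*(74 + (-26 - (-6 + 0)/(0 - 5))) = -92*(74 + (-26 - (-6)/(-5))) = -92*(74 + (-26 - (-1)*(-6)/5)) = -92*(74 + (-26 - 1*6/5)) = -92*(74 + (-26 - 6/5)) = -92*(74 - 136/5) = -92*234/5 = -21528/5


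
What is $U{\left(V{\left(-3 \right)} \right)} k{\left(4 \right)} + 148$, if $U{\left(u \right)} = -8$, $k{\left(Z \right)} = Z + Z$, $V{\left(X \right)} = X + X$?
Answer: $84$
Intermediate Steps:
$V{\left(X \right)} = 2 X$
$k{\left(Z \right)} = 2 Z$
$U{\left(V{\left(-3 \right)} \right)} k{\left(4 \right)} + 148 = - 8 \cdot 2 \cdot 4 + 148 = \left(-8\right) 8 + 148 = -64 + 148 = 84$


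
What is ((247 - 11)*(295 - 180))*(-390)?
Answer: -10584600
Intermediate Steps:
((247 - 11)*(295 - 180))*(-390) = (236*115)*(-390) = 27140*(-390) = -10584600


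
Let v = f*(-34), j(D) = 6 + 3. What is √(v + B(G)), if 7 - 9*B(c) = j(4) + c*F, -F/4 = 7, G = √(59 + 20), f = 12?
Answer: √(-3674 + 28*√79)/3 ≈ 19.508*I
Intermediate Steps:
G = √79 ≈ 8.8882
j(D) = 9
F = -28 (F = -4*7 = -28)
B(c) = -2/9 + 28*c/9 (B(c) = 7/9 - (9 + c*(-28))/9 = 7/9 - (9 - 28*c)/9 = 7/9 + (-1 + 28*c/9) = -2/9 + 28*c/9)
v = -408 (v = 12*(-34) = -408)
√(v + B(G)) = √(-408 + (-2/9 + 28*√79/9)) = √(-3674/9 + 28*√79/9)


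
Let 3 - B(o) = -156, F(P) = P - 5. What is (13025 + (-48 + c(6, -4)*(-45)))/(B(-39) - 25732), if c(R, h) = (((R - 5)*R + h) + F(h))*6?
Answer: -14867/25573 ≈ -0.58136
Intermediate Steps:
F(P) = -5 + P
B(o) = 159 (B(o) = 3 - 1*(-156) = 3 + 156 = 159)
c(R, h) = -30 + 12*h + 6*R*(-5 + R) (c(R, h) = (((R - 5)*R + h) + (-5 + h))*6 = (((-5 + R)*R + h) + (-5 + h))*6 = ((R*(-5 + R) + h) + (-5 + h))*6 = ((h + R*(-5 + R)) + (-5 + h))*6 = (-5 + 2*h + R*(-5 + R))*6 = -30 + 12*h + 6*R*(-5 + R))
(13025 + (-48 + c(6, -4)*(-45)))/(B(-39) - 25732) = (13025 + (-48 + (-30 - 30*6 + 6*6² + 12*(-4))*(-45)))/(159 - 25732) = (13025 + (-48 + (-30 - 180 + 6*36 - 48)*(-45)))/(-25573) = (13025 + (-48 + (-30 - 180 + 216 - 48)*(-45)))*(-1/25573) = (13025 + (-48 - 42*(-45)))*(-1/25573) = (13025 + (-48 + 1890))*(-1/25573) = (13025 + 1842)*(-1/25573) = 14867*(-1/25573) = -14867/25573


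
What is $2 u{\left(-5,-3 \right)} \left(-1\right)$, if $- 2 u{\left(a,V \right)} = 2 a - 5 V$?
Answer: $5$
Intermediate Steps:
$u{\left(a,V \right)} = - a + \frac{5 V}{2}$ ($u{\left(a,V \right)} = - \frac{2 a - 5 V}{2} = - \frac{- 5 V + 2 a}{2} = - a + \frac{5 V}{2}$)
$2 u{\left(-5,-3 \right)} \left(-1\right) = 2 \left(\left(-1\right) \left(-5\right) + \frac{5}{2} \left(-3\right)\right) \left(-1\right) = 2 \left(5 - \frac{15}{2}\right) \left(-1\right) = 2 \left(- \frac{5}{2}\right) \left(-1\right) = \left(-5\right) \left(-1\right) = 5$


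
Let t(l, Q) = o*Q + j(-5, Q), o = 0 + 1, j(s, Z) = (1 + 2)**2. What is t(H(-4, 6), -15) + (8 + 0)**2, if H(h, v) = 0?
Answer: 58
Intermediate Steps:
j(s, Z) = 9 (j(s, Z) = 3**2 = 9)
o = 1
t(l, Q) = 9 + Q (t(l, Q) = 1*Q + 9 = Q + 9 = 9 + Q)
t(H(-4, 6), -15) + (8 + 0)**2 = (9 - 15) + (8 + 0)**2 = -6 + 8**2 = -6 + 64 = 58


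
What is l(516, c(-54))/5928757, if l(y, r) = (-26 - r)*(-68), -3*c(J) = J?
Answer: 2992/5928757 ≈ 0.00050466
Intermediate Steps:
c(J) = -J/3
l(y, r) = 1768 + 68*r
l(516, c(-54))/5928757 = (1768 + 68*(-1/3*(-54)))/5928757 = (1768 + 68*18)*(1/5928757) = (1768 + 1224)*(1/5928757) = 2992*(1/5928757) = 2992/5928757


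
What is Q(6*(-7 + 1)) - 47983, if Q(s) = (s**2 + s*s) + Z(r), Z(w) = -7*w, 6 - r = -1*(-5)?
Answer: -45398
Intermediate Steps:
r = 1 (r = 6 - (-1)*(-5) = 6 - 1*5 = 6 - 5 = 1)
Q(s) = -7 + 2*s**2 (Q(s) = (s**2 + s*s) - 7*1 = (s**2 + s**2) - 7 = 2*s**2 - 7 = -7 + 2*s**2)
Q(6*(-7 + 1)) - 47983 = (-7 + 2*(6*(-7 + 1))**2) - 47983 = (-7 + 2*(6*(-6))**2) - 47983 = (-7 + 2*(-36)**2) - 47983 = (-7 + 2*1296) - 47983 = (-7 + 2592) - 47983 = 2585 - 47983 = -45398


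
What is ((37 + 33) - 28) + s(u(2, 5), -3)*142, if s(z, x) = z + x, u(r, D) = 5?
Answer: 326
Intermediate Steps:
s(z, x) = x + z
((37 + 33) - 28) + s(u(2, 5), -3)*142 = ((37 + 33) - 28) + (-3 + 5)*142 = (70 - 28) + 2*142 = 42 + 284 = 326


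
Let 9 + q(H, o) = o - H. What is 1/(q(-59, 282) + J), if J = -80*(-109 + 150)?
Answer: -1/2948 ≈ -0.00033921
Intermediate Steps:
q(H, o) = -9 + o - H (q(H, o) = -9 + (o - H) = -9 + o - H)
J = -3280 (J = -80*41 = -3280)
1/(q(-59, 282) + J) = 1/((-9 + 282 - 1*(-59)) - 3280) = 1/((-9 + 282 + 59) - 3280) = 1/(332 - 3280) = 1/(-2948) = -1/2948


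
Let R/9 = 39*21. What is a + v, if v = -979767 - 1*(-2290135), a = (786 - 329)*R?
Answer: 4678915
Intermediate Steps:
R = 7371 (R = 9*(39*21) = 9*819 = 7371)
a = 3368547 (a = (786 - 329)*7371 = 457*7371 = 3368547)
v = 1310368 (v = -979767 + 2290135 = 1310368)
a + v = 3368547 + 1310368 = 4678915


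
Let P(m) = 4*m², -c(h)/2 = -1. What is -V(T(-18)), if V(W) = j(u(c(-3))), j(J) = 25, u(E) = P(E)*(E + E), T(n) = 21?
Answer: -25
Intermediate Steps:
c(h) = 2 (c(h) = -2*(-1) = 2)
u(E) = 8*E³ (u(E) = (4*E²)*(E + E) = (4*E²)*(2*E) = 8*E³)
V(W) = 25
-V(T(-18)) = -1*25 = -25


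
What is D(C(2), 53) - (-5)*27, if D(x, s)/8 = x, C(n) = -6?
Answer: 87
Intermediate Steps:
D(x, s) = 8*x
D(C(2), 53) - (-5)*27 = 8*(-6) - (-5)*27 = -48 - 1*(-135) = -48 + 135 = 87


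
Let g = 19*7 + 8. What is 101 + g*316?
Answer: 44657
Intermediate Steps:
g = 141 (g = 133 + 8 = 141)
101 + g*316 = 101 + 141*316 = 101 + 44556 = 44657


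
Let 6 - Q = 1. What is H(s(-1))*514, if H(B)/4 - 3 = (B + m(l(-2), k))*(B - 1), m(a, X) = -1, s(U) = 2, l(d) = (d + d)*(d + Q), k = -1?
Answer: 8224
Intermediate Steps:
Q = 5 (Q = 6 - 1*1 = 6 - 1 = 5)
l(d) = 2*d*(5 + d) (l(d) = (d + d)*(d + 5) = (2*d)*(5 + d) = 2*d*(5 + d))
H(B) = 12 + 4*(-1 + B)² (H(B) = 12 + 4*((B - 1)*(B - 1)) = 12 + 4*((-1 + B)*(-1 + B)) = 12 + 4*(-1 + B)²)
H(s(-1))*514 = (16 - 8*2 + 4*2²)*514 = (16 - 16 + 4*4)*514 = (16 - 16 + 16)*514 = 16*514 = 8224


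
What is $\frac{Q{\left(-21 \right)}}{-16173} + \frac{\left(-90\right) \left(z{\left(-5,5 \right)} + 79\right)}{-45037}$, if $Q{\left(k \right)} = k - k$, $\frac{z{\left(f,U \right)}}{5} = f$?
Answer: $\frac{4860}{45037} \approx 0.10791$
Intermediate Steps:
$z{\left(f,U \right)} = 5 f$
$Q{\left(k \right)} = 0$
$\frac{Q{\left(-21 \right)}}{-16173} + \frac{\left(-90\right) \left(z{\left(-5,5 \right)} + 79\right)}{-45037} = \frac{0}{-16173} + \frac{\left(-90\right) \left(5 \left(-5\right) + 79\right)}{-45037} = 0 \left(- \frac{1}{16173}\right) + - 90 \left(-25 + 79\right) \left(- \frac{1}{45037}\right) = 0 + \left(-90\right) 54 \left(- \frac{1}{45037}\right) = 0 - - \frac{4860}{45037} = 0 + \frac{4860}{45037} = \frac{4860}{45037}$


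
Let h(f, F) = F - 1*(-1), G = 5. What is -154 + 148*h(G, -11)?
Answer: -1634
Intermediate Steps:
h(f, F) = 1 + F (h(f, F) = F + 1 = 1 + F)
-154 + 148*h(G, -11) = -154 + 148*(1 - 11) = -154 + 148*(-10) = -154 - 1480 = -1634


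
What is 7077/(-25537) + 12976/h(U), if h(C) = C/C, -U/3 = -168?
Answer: 331361035/25537 ≈ 12976.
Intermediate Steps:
U = 504 (U = -3*(-168) = 504)
h(C) = 1
7077/(-25537) + 12976/h(U) = 7077/(-25537) + 12976/1 = 7077*(-1/25537) + 12976*1 = -7077/25537 + 12976 = 331361035/25537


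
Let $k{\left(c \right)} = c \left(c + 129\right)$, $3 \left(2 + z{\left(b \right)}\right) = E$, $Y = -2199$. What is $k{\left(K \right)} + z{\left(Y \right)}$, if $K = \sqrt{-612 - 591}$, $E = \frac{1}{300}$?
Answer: $- \frac{1084499}{900} + 129 i \sqrt{1203} \approx -1205.0 + 4474.3 i$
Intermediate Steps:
$E = \frac{1}{300} \approx 0.0033333$
$z{\left(b \right)} = - \frac{1799}{900}$ ($z{\left(b \right)} = -2 + \frac{1}{3} \cdot \frac{1}{300} = -2 + \frac{1}{900} = - \frac{1799}{900}$)
$K = i \sqrt{1203}$ ($K = \sqrt{-1203} = i \sqrt{1203} \approx 34.684 i$)
$k{\left(c \right)} = c \left(129 + c\right)$
$k{\left(K \right)} + z{\left(Y \right)} = i \sqrt{1203} \left(129 + i \sqrt{1203}\right) - \frac{1799}{900} = - \frac{1799}{900} + i \sqrt{1203} \left(129 + i \sqrt{1203}\right)$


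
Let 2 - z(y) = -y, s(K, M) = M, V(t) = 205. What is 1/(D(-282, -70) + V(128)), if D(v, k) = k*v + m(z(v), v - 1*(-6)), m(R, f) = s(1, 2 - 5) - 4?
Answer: 1/19938 ≈ 5.0156e-5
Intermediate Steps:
z(y) = 2 + y (z(y) = 2 - (-1)*y = 2 + y)
m(R, f) = -7 (m(R, f) = (2 - 5) - 4 = -3 - 4 = -7)
D(v, k) = -7 + k*v (D(v, k) = k*v - 7 = -7 + k*v)
1/(D(-282, -70) + V(128)) = 1/((-7 - 70*(-282)) + 205) = 1/((-7 + 19740) + 205) = 1/(19733 + 205) = 1/19938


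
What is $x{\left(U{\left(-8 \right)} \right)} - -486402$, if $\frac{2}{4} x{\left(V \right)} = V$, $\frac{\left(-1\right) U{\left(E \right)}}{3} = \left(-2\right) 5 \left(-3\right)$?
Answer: $486222$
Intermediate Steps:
$U{\left(E \right)} = -90$ ($U{\left(E \right)} = - 3 \left(-2\right) 5 \left(-3\right) = - 3 \left(\left(-10\right) \left(-3\right)\right) = \left(-3\right) 30 = -90$)
$x{\left(V \right)} = 2 V$
$x{\left(U{\left(-8 \right)} \right)} - -486402 = 2 \left(-90\right) - -486402 = -180 + 486402 = 486222$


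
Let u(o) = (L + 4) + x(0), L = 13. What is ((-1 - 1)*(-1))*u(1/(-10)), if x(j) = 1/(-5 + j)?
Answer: 168/5 ≈ 33.600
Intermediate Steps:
u(o) = 84/5 (u(o) = (13 + 4) + 1/(-5 + 0) = 17 + 1/(-5) = 17 - ⅕ = 84/5)
((-1 - 1)*(-1))*u(1/(-10)) = ((-1 - 1)*(-1))*(84/5) = -2*(-1)*(84/5) = 2*(84/5) = 168/5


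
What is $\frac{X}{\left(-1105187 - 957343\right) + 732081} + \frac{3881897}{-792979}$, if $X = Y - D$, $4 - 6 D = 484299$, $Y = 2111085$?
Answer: $- \frac{41416308088613}{6330108705426} \approx -6.5427$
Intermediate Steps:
$D = - \frac{484295}{6}$ ($D = \frac{2}{3} - \frac{161433}{2} = - \frac{484295}{6} \approx -80716.0$)
$X = \frac{13150805}{6}$ ($X = 2111085 - - \frac{484295}{6} = 2111085 + \frac{484295}{6} = \frac{13150805}{6} \approx 2.1918 \cdot 10^{6}$)
$\frac{X}{\left(-1105187 - 957343\right) + 732081} + \frac{3881897}{-792979} = \frac{13150805}{6 \left(\left(-1105187 - 957343\right) + 732081\right)} + \frac{3881897}{-792979} = \frac{13150805}{6 \left(-2062530 + 732081\right)} + 3881897 \left(- \frac{1}{792979}\right) = \frac{13150805}{6 \left(-1330449\right)} - \frac{3881897}{792979} = \frac{13150805}{6} \left(- \frac{1}{1330449}\right) - \frac{3881897}{792979} = - \frac{13150805}{7982694} - \frac{3881897}{792979} = - \frac{41416308088613}{6330108705426}$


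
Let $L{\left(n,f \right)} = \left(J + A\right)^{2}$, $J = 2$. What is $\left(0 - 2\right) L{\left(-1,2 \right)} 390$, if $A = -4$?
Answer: $-3120$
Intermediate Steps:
$L{\left(n,f \right)} = 4$ ($L{\left(n,f \right)} = \left(2 - 4\right)^{2} = \left(-2\right)^{2} = 4$)
$\left(0 - 2\right) L{\left(-1,2 \right)} 390 = \left(0 - 2\right) 4 \cdot 390 = \left(-2\right) 4 \cdot 390 = \left(-8\right) 390 = -3120$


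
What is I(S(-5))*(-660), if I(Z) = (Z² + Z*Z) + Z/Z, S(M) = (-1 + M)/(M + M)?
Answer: -5676/5 ≈ -1135.2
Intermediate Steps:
S(M) = (-1 + M)/(2*M) (S(M) = (-1 + M)/((2*M)) = (-1 + M)*(1/(2*M)) = (-1 + M)/(2*M))
I(Z) = 1 + 2*Z² (I(Z) = (Z² + Z²) + 1 = 2*Z² + 1 = 1 + 2*Z²)
I(S(-5))*(-660) = (1 + 2*((½)*(-1 - 5)/(-5))²)*(-660) = (1 + 2*((½)*(-⅕)*(-6))²)*(-660) = (1 + 2*(⅗)²)*(-660) = (1 + 2*(9/25))*(-660) = (1 + 18/25)*(-660) = (43/25)*(-660) = -5676/5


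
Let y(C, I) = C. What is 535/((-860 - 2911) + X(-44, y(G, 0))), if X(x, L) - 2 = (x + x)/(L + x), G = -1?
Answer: -24075/169517 ≈ -0.14202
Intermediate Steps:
X(x, L) = 2 + 2*x/(L + x) (X(x, L) = 2 + (x + x)/(L + x) = 2 + (2*x)/(L + x) = 2 + 2*x/(L + x))
535/((-860 - 2911) + X(-44, y(G, 0))) = 535/((-860 - 2911) + 2*(-1 + 2*(-44))/(-1 - 44)) = 535/(-3771 + 2*(-1 - 88)/(-45)) = 535/(-3771 + 2*(-1/45)*(-89)) = 535/(-3771 + 178/45) = 535/(-169517/45) = 535*(-45/169517) = -24075/169517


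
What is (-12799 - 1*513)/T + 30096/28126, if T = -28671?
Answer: 618647864/403200273 ≈ 1.5343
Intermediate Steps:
(-12799 - 1*513)/T + 30096/28126 = (-12799 - 1*513)/(-28671) + 30096/28126 = (-12799 - 513)*(-1/28671) + 30096*(1/28126) = -13312*(-1/28671) + 15048/14063 = 13312/28671 + 15048/14063 = 618647864/403200273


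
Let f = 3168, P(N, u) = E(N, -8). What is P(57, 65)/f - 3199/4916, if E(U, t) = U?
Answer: -821185/1297824 ≈ -0.63274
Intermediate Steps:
P(N, u) = N
P(57, 65)/f - 3199/4916 = 57/3168 - 3199/4916 = 57*(1/3168) - 3199*1/4916 = 19/1056 - 3199/4916 = -821185/1297824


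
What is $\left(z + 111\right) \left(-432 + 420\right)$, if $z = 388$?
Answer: $-5988$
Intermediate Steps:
$\left(z + 111\right) \left(-432 + 420\right) = \left(388 + 111\right) \left(-432 + 420\right) = 499 \left(-12\right) = -5988$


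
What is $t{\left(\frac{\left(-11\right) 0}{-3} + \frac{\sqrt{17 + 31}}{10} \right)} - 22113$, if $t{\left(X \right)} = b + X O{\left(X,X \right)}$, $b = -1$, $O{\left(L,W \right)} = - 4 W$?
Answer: $- \frac{552898}{25} \approx -22116.0$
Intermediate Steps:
$t{\left(X \right)} = -1 - 4 X^{2}$ ($t{\left(X \right)} = -1 + X \left(- 4 X\right) = -1 - 4 X^{2}$)
$t{\left(\frac{\left(-11\right) 0}{-3} + \frac{\sqrt{17 + 31}}{10} \right)} - 22113 = \left(-1 - 4 \left(\frac{\left(-11\right) 0}{-3} + \frac{\sqrt{17 + 31}}{10}\right)^{2}\right) - 22113 = \left(-1 - 4 \left(0 \left(- \frac{1}{3}\right) + \sqrt{48} \cdot \frac{1}{10}\right)^{2}\right) - 22113 = \left(-1 - 4 \left(0 + 4 \sqrt{3} \cdot \frac{1}{10}\right)^{2}\right) - 22113 = \left(-1 - 4 \left(0 + \frac{2 \sqrt{3}}{5}\right)^{2}\right) - 22113 = \left(-1 - 4 \left(\frac{2 \sqrt{3}}{5}\right)^{2}\right) - 22113 = \left(-1 - \frac{48}{25}\right) - 22113 = - \frac{73}{25} - 22113 = - \frac{552898}{25}$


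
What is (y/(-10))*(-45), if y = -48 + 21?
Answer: -243/2 ≈ -121.50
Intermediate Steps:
y = -27
(y/(-10))*(-45) = -27/(-10)*(-45) = -27*(-⅒)*(-45) = (27/10)*(-45) = -243/2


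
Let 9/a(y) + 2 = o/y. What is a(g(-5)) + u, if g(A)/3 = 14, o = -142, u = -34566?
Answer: -3906147/113 ≈ -34568.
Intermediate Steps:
g(A) = 42 (g(A) = 3*14 = 42)
a(y) = 9/(-2 - 142/y)
a(g(-5)) + u = -9*42/(142 + 2*42) - 34566 = -9*42/(142 + 84) - 34566 = -9*42/226 - 34566 = -9*42*1/226 - 34566 = -189/113 - 34566 = -3906147/113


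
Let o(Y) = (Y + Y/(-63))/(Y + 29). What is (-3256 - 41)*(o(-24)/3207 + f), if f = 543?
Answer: -28706917613/16035 ≈ -1.7903e+6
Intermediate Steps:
o(Y) = 62*Y/(63*(29 + Y)) (o(Y) = (Y + Y*(-1/63))/(29 + Y) = (Y - Y/63)/(29 + Y) = (62*Y/63)/(29 + Y) = 62*Y/(63*(29 + Y)))
(-3256 - 41)*(o(-24)/3207 + f) = (-3256 - 41)*(((62/63)*(-24)/(29 - 24))/3207 + 543) = -3297*(((62/63)*(-24)/5)*(1/3207) + 543) = -3297*(((62/63)*(-24)*(⅕))*(1/3207) + 543) = -3297*(-496/105*1/3207 + 543) = -3297*(-496/336735 + 543) = -3297*182846609/336735 = -28706917613/16035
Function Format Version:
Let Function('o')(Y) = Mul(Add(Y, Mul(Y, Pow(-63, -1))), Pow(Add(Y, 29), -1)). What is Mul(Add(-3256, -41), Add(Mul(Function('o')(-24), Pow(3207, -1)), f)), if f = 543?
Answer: Rational(-28706917613, 16035) ≈ -1.7903e+6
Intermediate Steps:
Function('o')(Y) = Mul(Rational(62, 63), Y, Pow(Add(29, Y), -1)) (Function('o')(Y) = Mul(Add(Y, Mul(Y, Rational(-1, 63))), Pow(Add(29, Y), -1)) = Mul(Add(Y, Mul(Rational(-1, 63), Y)), Pow(Add(29, Y), -1)) = Mul(Mul(Rational(62, 63), Y), Pow(Add(29, Y), -1)) = Mul(Rational(62, 63), Y, Pow(Add(29, Y), -1)))
Mul(Add(-3256, -41), Add(Mul(Function('o')(-24), Pow(3207, -1)), f)) = Mul(Add(-3256, -41), Add(Mul(Mul(Rational(62, 63), -24, Pow(Add(29, -24), -1)), Pow(3207, -1)), 543)) = Mul(-3297, Add(Mul(Mul(Rational(62, 63), -24, Pow(5, -1)), Rational(1, 3207)), 543)) = Mul(-3297, Add(Mul(Mul(Rational(62, 63), -24, Rational(1, 5)), Rational(1, 3207)), 543)) = Mul(-3297, Add(Mul(Rational(-496, 105), Rational(1, 3207)), 543)) = Mul(-3297, Add(Rational(-496, 336735), 543)) = Mul(-3297, Rational(182846609, 336735)) = Rational(-28706917613, 16035)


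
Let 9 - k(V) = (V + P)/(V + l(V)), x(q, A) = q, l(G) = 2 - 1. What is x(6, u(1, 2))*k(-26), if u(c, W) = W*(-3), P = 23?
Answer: 1332/25 ≈ 53.280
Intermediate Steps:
l(G) = 1
u(c, W) = -3*W
k(V) = 9 - (23 + V)/(1 + V) (k(V) = 9 - (V + 23)/(V + 1) = 9 - (23 + V)/(1 + V))
x(6, u(1, 2))*k(-26) = 6*(2*(-7 + 4*(-26))/(1 - 26)) = 6*(2*(-7 - 104)/(-25)) = 6*(2*(-1/25)*(-111)) = 6*(222/25) = 1332/25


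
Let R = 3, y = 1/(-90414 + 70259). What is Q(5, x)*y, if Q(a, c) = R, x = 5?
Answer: -3/20155 ≈ -0.00014885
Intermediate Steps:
y = -1/20155 (y = 1/(-20155) = -1/20155 ≈ -4.9615e-5)
Q(a, c) = 3
Q(5, x)*y = 3*(-1/20155) = -3/20155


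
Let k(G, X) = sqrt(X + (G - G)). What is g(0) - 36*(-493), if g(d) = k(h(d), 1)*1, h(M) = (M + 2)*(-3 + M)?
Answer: 17749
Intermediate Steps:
h(M) = (-3 + M)*(2 + M) (h(M) = (2 + M)*(-3 + M) = (-3 + M)*(2 + M))
k(G, X) = sqrt(X) (k(G, X) = sqrt(X + 0) = sqrt(X))
g(d) = 1 (g(d) = sqrt(1)*1 = 1*1 = 1)
g(0) - 36*(-493) = 1 - 36*(-493) = 1 + 17748 = 17749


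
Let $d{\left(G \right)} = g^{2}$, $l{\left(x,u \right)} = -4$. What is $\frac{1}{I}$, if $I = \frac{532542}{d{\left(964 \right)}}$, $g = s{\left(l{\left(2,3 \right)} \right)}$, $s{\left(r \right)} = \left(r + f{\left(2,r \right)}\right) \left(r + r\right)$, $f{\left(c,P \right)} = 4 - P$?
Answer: $\frac{512}{266271} \approx 0.0019229$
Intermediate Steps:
$s{\left(r \right)} = 8 r$ ($s{\left(r \right)} = \left(r - \left(-4 + r\right)\right) \left(r + r\right) = 4 \cdot 2 r = 8 r$)
$g = -32$ ($g = 8 \left(-4\right) = -32$)
$d{\left(G \right)} = 1024$ ($d{\left(G \right)} = \left(-32\right)^{2} = 1024$)
$I = \frac{266271}{512}$ ($I = \frac{532542}{1024} = 532542 \cdot \frac{1}{1024} = \frac{266271}{512} \approx 520.06$)
$\frac{1}{I} = \frac{1}{\frac{266271}{512}} = \frac{512}{266271}$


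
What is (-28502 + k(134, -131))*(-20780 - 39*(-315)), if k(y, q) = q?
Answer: 243237335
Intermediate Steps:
(-28502 + k(134, -131))*(-20780 - 39*(-315)) = (-28502 - 131)*(-20780 - 39*(-315)) = -28633*(-20780 + 12285) = -28633*(-8495) = 243237335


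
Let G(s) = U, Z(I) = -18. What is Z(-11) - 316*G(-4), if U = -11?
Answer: 3458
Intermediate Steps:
G(s) = -11
Z(-11) - 316*G(-4) = -18 - 316*(-11) = -18 + 3476 = 3458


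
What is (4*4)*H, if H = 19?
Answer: 304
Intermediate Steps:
(4*4)*H = (4*4)*19 = 16*19 = 304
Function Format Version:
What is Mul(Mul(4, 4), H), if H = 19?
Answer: 304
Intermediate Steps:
Mul(Mul(4, 4), H) = Mul(Mul(4, 4), 19) = Mul(16, 19) = 304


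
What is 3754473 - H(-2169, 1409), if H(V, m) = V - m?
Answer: 3758051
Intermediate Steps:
3754473 - H(-2169, 1409) = 3754473 - (-2169 - 1*1409) = 3754473 - (-2169 - 1409) = 3754473 - 1*(-3578) = 3754473 + 3578 = 3758051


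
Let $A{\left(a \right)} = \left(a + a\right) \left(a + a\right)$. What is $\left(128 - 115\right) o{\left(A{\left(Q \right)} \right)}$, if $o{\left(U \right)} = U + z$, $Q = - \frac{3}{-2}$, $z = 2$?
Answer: $143$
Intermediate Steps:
$Q = \frac{3}{2}$ ($Q = \left(-3\right) \left(- \frac{1}{2}\right) = \frac{3}{2} \approx 1.5$)
$A{\left(a \right)} = 4 a^{2}$ ($A{\left(a \right)} = 2 a 2 a = 4 a^{2}$)
$o{\left(U \right)} = 2 + U$ ($o{\left(U \right)} = U + 2 = 2 + U$)
$\left(128 - 115\right) o{\left(A{\left(Q \right)} \right)} = \left(128 - 115\right) \left(2 + 4 \left(\frac{3}{2}\right)^{2}\right) = 13 \left(2 + 4 \cdot \frac{9}{4}\right) = 13 \left(2 + 9\right) = 13 \cdot 11 = 143$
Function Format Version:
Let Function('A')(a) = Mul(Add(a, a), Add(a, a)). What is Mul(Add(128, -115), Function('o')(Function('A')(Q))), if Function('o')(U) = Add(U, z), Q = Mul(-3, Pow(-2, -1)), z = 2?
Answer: 143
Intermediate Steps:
Q = Rational(3, 2) (Q = Mul(-3, Rational(-1, 2)) = Rational(3, 2) ≈ 1.5000)
Function('A')(a) = Mul(4, Pow(a, 2)) (Function('A')(a) = Mul(Mul(2, a), Mul(2, a)) = Mul(4, Pow(a, 2)))
Function('o')(U) = Add(2, U) (Function('o')(U) = Add(U, 2) = Add(2, U))
Mul(Add(128, -115), Function('o')(Function('A')(Q))) = Mul(Add(128, -115), Add(2, Mul(4, Pow(Rational(3, 2), 2)))) = Mul(13, Add(2, Mul(4, Rational(9, 4)))) = Mul(13, Add(2, 9)) = Mul(13, 11) = 143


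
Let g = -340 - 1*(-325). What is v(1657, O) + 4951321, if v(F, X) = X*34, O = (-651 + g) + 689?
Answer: 4952103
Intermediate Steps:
g = -15 (g = -340 + 325 = -15)
O = 23 (O = (-651 - 15) + 689 = -666 + 689 = 23)
v(F, X) = 34*X
v(1657, O) + 4951321 = 34*23 + 4951321 = 782 + 4951321 = 4952103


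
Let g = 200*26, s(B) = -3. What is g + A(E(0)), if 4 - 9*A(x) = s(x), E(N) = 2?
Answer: 46807/9 ≈ 5200.8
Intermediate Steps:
A(x) = 7/9 (A(x) = 4/9 - ⅑*(-3) = 4/9 + ⅓ = 7/9)
g = 5200
g + A(E(0)) = 5200 + 7/9 = 46807/9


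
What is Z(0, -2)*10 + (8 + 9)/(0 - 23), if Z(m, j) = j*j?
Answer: 903/23 ≈ 39.261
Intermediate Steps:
Z(m, j) = j**2
Z(0, -2)*10 + (8 + 9)/(0 - 23) = (-2)**2*10 + (8 + 9)/(0 - 23) = 4*10 + 17/(-23) = 40 + 17*(-1/23) = 40 - 17/23 = 903/23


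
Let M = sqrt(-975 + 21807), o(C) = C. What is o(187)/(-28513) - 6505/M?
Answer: -187/28513 - 6505*sqrt(1302)/5208 ≈ -45.076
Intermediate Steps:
M = 4*sqrt(1302) (M = sqrt(20832) = 4*sqrt(1302) ≈ 144.33)
o(187)/(-28513) - 6505/M = 187/(-28513) - 6505*sqrt(1302)/5208 = 187*(-1/28513) - 6505*sqrt(1302)/5208 = -187/28513 - 6505*sqrt(1302)/5208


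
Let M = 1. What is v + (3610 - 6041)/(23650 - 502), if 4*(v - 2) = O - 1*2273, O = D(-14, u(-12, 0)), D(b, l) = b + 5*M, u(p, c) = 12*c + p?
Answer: -13162069/23148 ≈ -568.61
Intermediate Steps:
u(p, c) = p + 12*c
D(b, l) = 5 + b (D(b, l) = b + 5*1 = b + 5 = 5 + b)
O = -9 (O = 5 - 14 = -9)
v = -1137/2 (v = 2 + (-9 - 1*2273)/4 = 2 + (-9 - 2273)/4 = 2 + (¼)*(-2282) = 2 - 1141/2 = -1137/2 ≈ -568.50)
v + (3610 - 6041)/(23650 - 502) = -1137/2 + (3610 - 6041)/(23650 - 502) = -1137/2 - 2431/23148 = -13162069/23148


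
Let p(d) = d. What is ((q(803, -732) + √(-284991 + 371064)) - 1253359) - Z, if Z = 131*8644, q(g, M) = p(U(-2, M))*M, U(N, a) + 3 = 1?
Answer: -2384259 + √86073 ≈ -2.3840e+6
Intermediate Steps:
U(N, a) = -2 (U(N, a) = -3 + 1 = -2)
q(g, M) = -2*M
Z = 1132364
((q(803, -732) + √(-284991 + 371064)) - 1253359) - Z = ((-2*(-732) + √(-284991 + 371064)) - 1253359) - 1*1132364 = ((1464 + √86073) - 1253359) - 1132364 = (-1251895 + √86073) - 1132364 = -2384259 + √86073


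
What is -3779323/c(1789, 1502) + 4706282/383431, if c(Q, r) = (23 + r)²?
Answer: 9495937479037/891716719375 ≈ 10.649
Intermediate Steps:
-3779323/c(1789, 1502) + 4706282/383431 = -3779323/(23 + 1502)² + 4706282/383431 = -3779323/(1525²) + 4706282*(1/383431) = -3779323/2325625 + 4706282/383431 = 9495937479037/891716719375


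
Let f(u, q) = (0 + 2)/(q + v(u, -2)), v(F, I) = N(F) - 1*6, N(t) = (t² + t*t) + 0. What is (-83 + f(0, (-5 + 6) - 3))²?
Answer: 110889/16 ≈ 6930.6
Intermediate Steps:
N(t) = 2*t² (N(t) = (t² + t²) + 0 = 2*t² + 0 = 2*t²)
v(F, I) = -6 + 2*F² (v(F, I) = 2*F² - 1*6 = 2*F² - 6 = -6 + 2*F²)
f(u, q) = 2/(-6 + q + 2*u²) (f(u, q) = (0 + 2)/(q + (-6 + 2*u²)) = 2/(-6 + q + 2*u²))
(-83 + f(0, (-5 + 6) - 3))² = (-83 + 2/(-6 + ((-5 + 6) - 3) + 2*0²))² = (-83 + 2/(-6 + (1 - 3) + 2*0))² = (-83 + 2/(-6 - 2 + 0))² = (-83 + 2/(-8))² = (-83 + 2*(-⅛))² = (-83 - ¼)² = (-333/4)² = 110889/16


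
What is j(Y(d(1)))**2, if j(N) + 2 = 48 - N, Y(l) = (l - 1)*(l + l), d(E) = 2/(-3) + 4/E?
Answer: 75076/81 ≈ 926.86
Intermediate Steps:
d(E) = -2/3 + 4/E (d(E) = 2*(-1/3) + 4/E = -2/3 + 4/E)
Y(l) = 2*l*(-1 + l) (Y(l) = (-1 + l)*(2*l) = 2*l*(-1 + l))
j(N) = 46 - N (j(N) = -2 + (48 - N) = 46 - N)
j(Y(d(1)))**2 = (46 - 2*(-2/3 + 4/1)*(-1 + (-2/3 + 4/1)))**2 = (46 - 2*(-2/3 + 4*1)*(-1 + (-2/3 + 4*1)))**2 = (46 - 2*(-2/3 + 4)*(-1 + (-2/3 + 4)))**2 = (46 - 2*10*(-1 + 10/3)/3)**2 = (46 - 2*10*7/(3*3))**2 = (46 - 1*140/9)**2 = (46 - 140/9)**2 = (274/9)**2 = 75076/81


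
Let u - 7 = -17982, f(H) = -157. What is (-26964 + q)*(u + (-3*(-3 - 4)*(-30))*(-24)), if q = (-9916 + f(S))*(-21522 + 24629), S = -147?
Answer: 89429377625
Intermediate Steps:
u = -17975 (u = 7 - 17982 = -17975)
q = -31296811 (q = (-9916 - 157)*(-21522 + 24629) = -10073*3107 = -31296811)
(-26964 + q)*(u + (-3*(-3 - 4)*(-30))*(-24)) = (-26964 - 31296811)*(-17975 + (-3*(-3 - 4)*(-30))*(-24)) = -31323775*(-17975 + (-3*(-7)*(-30))*(-24)) = -31323775*(-17975 + (21*(-30))*(-24)) = -31323775*(-17975 - 630*(-24)) = -31323775*(-17975 + 15120) = -31323775*(-2855) = 89429377625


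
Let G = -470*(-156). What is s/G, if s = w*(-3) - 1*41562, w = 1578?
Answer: -1929/3055 ≈ -0.63142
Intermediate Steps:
G = 73320
s = -46296 (s = 1578*(-3) - 1*41562 = -4734 - 41562 = -46296)
s/G = -46296/73320 = -46296*1/73320 = -1929/3055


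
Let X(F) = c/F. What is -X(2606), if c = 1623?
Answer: -1623/2606 ≈ -0.62279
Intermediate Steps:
X(F) = 1623/F
-X(2606) = -1623/2606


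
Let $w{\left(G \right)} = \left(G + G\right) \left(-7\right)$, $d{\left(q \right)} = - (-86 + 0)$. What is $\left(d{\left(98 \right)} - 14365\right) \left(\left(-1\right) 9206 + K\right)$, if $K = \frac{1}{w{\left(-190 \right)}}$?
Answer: $\frac{349663566561}{2660} \approx 1.3145 \cdot 10^{8}$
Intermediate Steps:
$d{\left(q \right)} = 86$ ($d{\left(q \right)} = \left(-1\right) \left(-86\right) = 86$)
$w{\left(G \right)} = - 14 G$ ($w{\left(G \right)} = 2 G \left(-7\right) = - 14 G$)
$K = \frac{1}{2660}$ ($K = \frac{1}{\left(-14\right) \left(-190\right)} = \frac{1}{2660} \approx 0.00037594$)
$\left(d{\left(98 \right)} - 14365\right) \left(\left(-1\right) 9206 + K\right) = \left(86 - 14365\right) \left(\left(-1\right) 9206 + \frac{1}{2660}\right) = - 14279 \left(-9206 + \frac{1}{2660}\right) = \left(-14279\right) \left(- \frac{24487959}{2660}\right) = \frac{349663566561}{2660}$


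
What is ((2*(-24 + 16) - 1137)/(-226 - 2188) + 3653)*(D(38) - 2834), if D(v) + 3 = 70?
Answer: -24403542665/2414 ≈ -1.0109e+7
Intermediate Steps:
D(v) = 67 (D(v) = -3 + 70 = 67)
((2*(-24 + 16) - 1137)/(-226 - 2188) + 3653)*(D(38) - 2834) = ((2*(-24 + 16) - 1137)/(-226 - 2188) + 3653)*(67 - 2834) = ((2*(-8) - 1137)/(-2414) + 3653)*(-2767) = ((-16 - 1137)*(-1/2414) + 3653)*(-2767) = (-1153*(-1/2414) + 3653)*(-2767) = (1153/2414 + 3653)*(-2767) = (8819495/2414)*(-2767) = -24403542665/2414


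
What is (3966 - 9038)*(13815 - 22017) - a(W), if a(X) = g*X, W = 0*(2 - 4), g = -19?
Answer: 41600544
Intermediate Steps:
W = 0 (W = 0*(-2) = 0)
a(X) = -19*X
(3966 - 9038)*(13815 - 22017) - a(W) = (3966 - 9038)*(13815 - 22017) - (-19)*0 = -5072*(-8202) - 1*0 = 41600544 + 0 = 41600544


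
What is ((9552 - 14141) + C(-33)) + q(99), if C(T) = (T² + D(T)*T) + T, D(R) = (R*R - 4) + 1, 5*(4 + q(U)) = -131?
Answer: -197006/5 ≈ -39401.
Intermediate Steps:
q(U) = -151/5 (q(U) = -4 + (⅕)*(-131) = -4 - 131/5 = -151/5)
D(R) = -3 + R² (D(R) = (R² - 4) + 1 = (-4 + R²) + 1 = -3 + R²)
C(T) = T + T² + T*(-3 + T²) (C(T) = (T² + (-3 + T²)*T) + T = (T² + T*(-3 + T²)) + T = T + T² + T*(-3 + T²))
((9552 - 14141) + C(-33)) + q(99) = ((9552 - 14141) - 33*(-2 - 33 + (-33)²)) - 151/5 = (-4589 - 33*(-2 - 33 + 1089)) - 151/5 = (-4589 - 33*1054) - 151/5 = (-4589 - 34782) - 151/5 = -39371 - 151/5 = -197006/5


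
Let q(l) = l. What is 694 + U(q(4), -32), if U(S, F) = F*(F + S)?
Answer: 1590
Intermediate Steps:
694 + U(q(4), -32) = 694 - 32*(-32 + 4) = 694 - 32*(-28) = 694 + 896 = 1590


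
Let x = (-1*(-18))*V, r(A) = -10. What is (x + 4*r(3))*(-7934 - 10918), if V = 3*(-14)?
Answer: 15006192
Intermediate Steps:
V = -42
x = -756 (x = -1*(-18)*(-42) = 18*(-42) = -756)
(x + 4*r(3))*(-7934 - 10918) = (-756 + 4*(-10))*(-7934 - 10918) = (-756 - 40)*(-18852) = -796*(-18852) = 15006192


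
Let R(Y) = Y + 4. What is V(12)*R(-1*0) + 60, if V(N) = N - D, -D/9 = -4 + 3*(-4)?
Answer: -468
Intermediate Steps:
R(Y) = 4 + Y
D = 144 (D = -9*(-4 + 3*(-4)) = -9*(-4 - 12) = -9*(-16) = 144)
V(N) = -144 + N (V(N) = N - 1*144 = N - 144 = -144 + N)
V(12)*R(-1*0) + 60 = (-144 + 12)*(4 - 1*0) + 60 = -132*(4 + 0) + 60 = -132*4 + 60 = -528 + 60 = -468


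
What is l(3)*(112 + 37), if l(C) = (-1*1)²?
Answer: 149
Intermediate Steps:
l(C) = 1 (l(C) = (-1)² = 1)
l(3)*(112 + 37) = 1*(112 + 37) = 1*149 = 149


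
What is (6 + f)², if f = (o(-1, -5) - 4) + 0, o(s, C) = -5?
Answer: 9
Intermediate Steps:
f = -9 (f = (-5 - 4) + 0 = -9 + 0 = -9)
(6 + f)² = (6 - 9)² = (-3)² = 9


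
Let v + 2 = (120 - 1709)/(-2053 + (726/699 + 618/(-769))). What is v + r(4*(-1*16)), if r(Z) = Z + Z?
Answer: -47530363757/367808277 ≈ -129.23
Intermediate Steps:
r(Z) = 2*Z
v = -450904301/367808277 (v = -2 + (120 - 1709)/(-2053 + (726/699 + 618/(-769))) = -2 - 1589/(-2053 + (726*(1/699) + 618*(-1/769))) = -2 - 1589/(-2053 + (242/233 - 618/769)) = -2 - 1589/(-2053 + 42104/179177) = -2 - 1589/(-367808277/179177) = -2 - 1589*(-179177/367808277) = -2 + 284712253/367808277 = -450904301/367808277 ≈ -1.2259)
v + r(4*(-1*16)) = -450904301/367808277 + 2*(4*(-1*16)) = -450904301/367808277 + 2*(4*(-16)) = -450904301/367808277 + 2*(-64) = -450904301/367808277 - 128 = -47530363757/367808277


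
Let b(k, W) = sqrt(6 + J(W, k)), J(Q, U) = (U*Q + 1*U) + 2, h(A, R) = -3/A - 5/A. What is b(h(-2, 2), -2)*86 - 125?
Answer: 47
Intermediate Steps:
h(A, R) = -8/A
J(Q, U) = 2 + U + Q*U (J(Q, U) = (Q*U + U) + 2 = (U + Q*U) + 2 = 2 + U + Q*U)
b(k, W) = sqrt(8 + k + W*k) (b(k, W) = sqrt(6 + (2 + k + W*k)) = sqrt(8 + k + W*k))
b(h(-2, 2), -2)*86 - 125 = sqrt(8 - 8/(-2) - (-16)/(-2))*86 - 125 = sqrt(8 - 8*(-1/2) - (-16)*(-1)/2)*86 - 125 = sqrt(8 + 4 - 2*4)*86 - 125 = sqrt(8 + 4 - 8)*86 - 125 = sqrt(4)*86 - 125 = 2*86 - 125 = 172 - 125 = 47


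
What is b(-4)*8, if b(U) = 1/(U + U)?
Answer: -1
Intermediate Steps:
b(U) = 1/(2*U)
b(-4)*8 = ((½)/(-4))*8 = ((½)*(-¼))*8 = -⅛*8 = -1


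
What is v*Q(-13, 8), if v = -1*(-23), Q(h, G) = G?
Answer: 184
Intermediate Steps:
v = 23
v*Q(-13, 8) = 23*8 = 184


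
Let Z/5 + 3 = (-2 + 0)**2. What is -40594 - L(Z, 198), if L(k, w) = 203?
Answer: -40797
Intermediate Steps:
Z = 5 (Z = -15 + 5*(-2 + 0)**2 = -15 + 5*(-2)**2 = -15 + 5*4 = -15 + 20 = 5)
-40594 - L(Z, 198) = -40594 - 1*203 = -40594 - 203 = -40797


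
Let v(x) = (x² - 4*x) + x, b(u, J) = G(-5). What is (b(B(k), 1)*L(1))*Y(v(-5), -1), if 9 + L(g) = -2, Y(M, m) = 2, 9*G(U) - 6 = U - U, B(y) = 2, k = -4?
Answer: -44/3 ≈ -14.667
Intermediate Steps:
G(U) = ⅔ (G(U) = ⅔ + (U - U)/9 = ⅔ + (⅑)*0 = ⅔ + 0 = ⅔)
b(u, J) = ⅔
v(x) = x² - 3*x
L(g) = -11 (L(g) = -9 - 2 = -11)
(b(B(k), 1)*L(1))*Y(v(-5), -1) = ((⅔)*(-11))*2 = -22/3*2 = -44/3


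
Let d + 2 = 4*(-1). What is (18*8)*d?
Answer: -864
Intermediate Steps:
d = -6 (d = -2 + 4*(-1) = -2 - 4 = -6)
(18*8)*d = (18*8)*(-6) = 144*(-6) = -864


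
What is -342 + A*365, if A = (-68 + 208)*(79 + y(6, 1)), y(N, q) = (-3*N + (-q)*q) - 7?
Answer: 2707958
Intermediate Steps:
y(N, q) = -7 - q² - 3*N (y(N, q) = (-3*N - q²) - 7 = (-q² - 3*N) - 7 = -7 - q² - 3*N)
A = 7420 (A = (-68 + 208)*(79 + (-7 - 1*1² - 3*6)) = 140*(79 + (-7 - 1*1 - 18)) = 140*(79 + (-7 - 1 - 18)) = 140*(79 - 26) = 140*53 = 7420)
-342 + A*365 = -342 + 7420*365 = -342 + 2708300 = 2707958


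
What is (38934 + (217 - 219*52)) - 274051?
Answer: -246288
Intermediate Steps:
(38934 + (217 - 219*52)) - 274051 = (38934 + (217 - 11388)) - 274051 = (38934 - 11171) - 274051 = 27763 - 274051 = -246288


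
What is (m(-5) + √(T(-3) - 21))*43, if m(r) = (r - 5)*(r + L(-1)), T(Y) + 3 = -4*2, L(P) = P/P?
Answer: 1720 + 172*I*√2 ≈ 1720.0 + 243.24*I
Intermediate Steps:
L(P) = 1
T(Y) = -11 (T(Y) = -3 - 4*2 = -3 - 8 = -11)
m(r) = (1 + r)*(-5 + r) (m(r) = (r - 5)*(r + 1) = (-5 + r)*(1 + r) = (1 + r)*(-5 + r))
(m(-5) + √(T(-3) - 21))*43 = ((-5 + (-5)² - 4*(-5)) + √(-11 - 21))*43 = ((-5 + 25 + 20) + √(-32))*43 = (40 + 4*I*√2)*43 = 1720 + 172*I*√2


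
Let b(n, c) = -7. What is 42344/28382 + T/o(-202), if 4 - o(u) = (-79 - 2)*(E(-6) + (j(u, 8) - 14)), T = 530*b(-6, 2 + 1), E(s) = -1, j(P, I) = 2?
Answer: 74858038/14886359 ≈ 5.0286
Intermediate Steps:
T = -3710 (T = 530*(-7) = -3710)
o(u) = -1049 (o(u) = 4 - (-79 - 2)*(-1 + (2 - 14)) = 4 - (-81)*(-1 - 12) = 4 - (-81)*(-13) = 4 - 1*1053 = 4 - 1053 = -1049)
42344/28382 + T/o(-202) = 42344/28382 - 3710/(-1049) = 42344*(1/28382) - 3710*(-1/1049) = 21172/14191 + 3710/1049 = 74858038/14886359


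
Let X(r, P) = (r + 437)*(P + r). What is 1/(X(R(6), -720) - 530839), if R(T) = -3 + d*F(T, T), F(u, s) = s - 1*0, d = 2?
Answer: -1/847945 ≈ -1.1793e-6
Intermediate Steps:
F(u, s) = s (F(u, s) = s + 0 = s)
R(T) = -3 + 2*T
X(r, P) = (437 + r)*(P + r)
1/(X(R(6), -720) - 530839) = 1/(((-3 + 2*6)**2 + 437*(-720) + 437*(-3 + 2*6) - 720*(-3 + 2*6)) - 530839) = 1/(((-3 + 12)**2 - 314640 + 437*(-3 + 12) - 720*(-3 + 12)) - 530839) = 1/((9**2 - 314640 + 437*9 - 720*9) - 530839) = 1/((81 - 314640 + 3933 - 6480) - 530839) = 1/(-317106 - 530839) = 1/(-847945) = -1/847945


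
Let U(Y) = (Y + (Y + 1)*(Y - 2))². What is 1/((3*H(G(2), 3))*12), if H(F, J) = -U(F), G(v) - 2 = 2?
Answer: -1/7056 ≈ -0.00014172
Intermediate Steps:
G(v) = 4 (G(v) = 2 + 2 = 4)
U(Y) = (Y + (1 + Y)*(-2 + Y))²
H(F, J) = -(-2 + F²)²
1/((3*H(G(2), 3))*12) = 1/((3*(-(-2 + 4²)²))*12) = 1/((3*(-(-2 + 16)²))*12) = 1/((3*(-1*14²))*12) = 1/((3*(-1*196))*12) = 1/((3*(-196))*12) = 1/(-588*12) = 1/(-7056) = -1/7056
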